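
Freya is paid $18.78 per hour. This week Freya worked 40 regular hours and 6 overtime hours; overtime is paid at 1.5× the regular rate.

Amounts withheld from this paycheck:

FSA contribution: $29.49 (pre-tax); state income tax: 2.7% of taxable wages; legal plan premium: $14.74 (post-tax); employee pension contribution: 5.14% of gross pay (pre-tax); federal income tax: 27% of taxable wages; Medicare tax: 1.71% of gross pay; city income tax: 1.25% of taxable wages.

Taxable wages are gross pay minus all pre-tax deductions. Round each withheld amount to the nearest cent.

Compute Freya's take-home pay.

Regular pay: 40 × $18.78 = $751.20
Overtime pay: 6 × $18.78 × 1.5 = $169.02
Gross pay = $751.20 + $169.02 = $920.22
Employee pension contribution: $920.22 × 0.0514 = $47.30
FSA contribution: $29.49
Pre-tax total = $47.30 + $29.49 = $76.79
Taxable wages = $920.22 − $76.79 = $843.43
City income tax: $843.43 × 0.0125 = $10.54
Federal income tax: $843.43 × 0.27 = $227.73
State income tax: $843.43 × 0.027 = $22.77
Medicare tax: $920.22 × 0.0171 = $15.74
Legal plan premium: $14.74
Total deductions = $47.30 + $29.49 + $10.54 + $227.73 + $22.77 + $15.74 + $14.74 = $368.31
Net pay = $920.22 − $368.31 = $551.91

$551.91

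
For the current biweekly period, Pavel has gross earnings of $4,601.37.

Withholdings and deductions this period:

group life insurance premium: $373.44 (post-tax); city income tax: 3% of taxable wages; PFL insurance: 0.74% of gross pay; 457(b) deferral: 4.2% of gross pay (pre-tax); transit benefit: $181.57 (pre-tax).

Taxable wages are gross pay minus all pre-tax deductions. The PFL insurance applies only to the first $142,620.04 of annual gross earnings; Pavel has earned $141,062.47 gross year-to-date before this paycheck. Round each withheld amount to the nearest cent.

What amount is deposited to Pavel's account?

$3,714.77

Transit benefit: $181.57
457(b) deferral: $4,601.37 × 0.042 = $193.26
Pre-tax total = $181.57 + $193.26 = $374.83
Taxable wages = $4,601.37 − $374.83 = $4,226.54
City income tax: $4,226.54 × 0.03 = $126.80
PFL insurance: only $142,620.04 − $141,062.47 = $1,557.57 of this check is subject → $1,557.57 × 0.0074 = $11.53
Group life insurance premium: $373.44
Total deductions = $181.57 + $193.26 + $126.80 + $11.53 + $373.44 = $886.60
Net pay = $4,601.37 − $886.60 = $3,714.77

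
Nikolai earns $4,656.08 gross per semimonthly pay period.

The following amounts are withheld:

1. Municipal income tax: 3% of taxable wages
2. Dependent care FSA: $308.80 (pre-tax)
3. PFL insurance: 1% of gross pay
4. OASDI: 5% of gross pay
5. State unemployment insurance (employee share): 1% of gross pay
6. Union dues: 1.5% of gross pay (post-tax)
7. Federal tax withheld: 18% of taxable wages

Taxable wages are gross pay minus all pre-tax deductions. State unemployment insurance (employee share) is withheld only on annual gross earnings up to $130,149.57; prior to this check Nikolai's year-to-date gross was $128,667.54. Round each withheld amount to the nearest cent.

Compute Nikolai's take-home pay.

$3,070.33

Dependent care FSA: $308.80
Taxable wages = $4,656.08 − $308.80 = $4,347.28
Federal tax withheld: $4,347.28 × 0.18 = $782.51
Municipal income tax: $4,347.28 × 0.03 = $130.42
PFL insurance: $4,656.08 × 0.01 = $46.56
State unemployment insurance (employee share): only $130,149.57 − $128,667.54 = $1,482.03 of this check is subject → $1,482.03 × 0.01 = $14.82
OASDI: $4,656.08 × 0.05 = $232.80
Union dues: $4,656.08 × 0.015 = $69.84
Total deductions = $308.80 + $782.51 + $130.42 + $46.56 + $14.82 + $232.80 + $69.84 = $1,585.75
Net pay = $4,656.08 − $1,585.75 = $3,070.33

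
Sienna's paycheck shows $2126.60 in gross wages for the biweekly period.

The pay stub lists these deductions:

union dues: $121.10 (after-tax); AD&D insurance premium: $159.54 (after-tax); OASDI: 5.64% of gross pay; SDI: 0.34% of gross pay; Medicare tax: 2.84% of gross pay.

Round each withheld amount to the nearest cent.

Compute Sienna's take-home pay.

Medicare tax: $2126.60 × 0.0284 = $60.40
OASDI: $2126.60 × 0.0564 = $119.94
SDI: $2126.60 × 0.0034 = $7.23
Union dues: $121.10
AD&D insurance premium: $159.54
Total deductions = $60.40 + $119.94 + $7.23 + $121.10 + $159.54 = $468.21
Net pay = $2126.60 − $468.21 = $1658.39

$1658.39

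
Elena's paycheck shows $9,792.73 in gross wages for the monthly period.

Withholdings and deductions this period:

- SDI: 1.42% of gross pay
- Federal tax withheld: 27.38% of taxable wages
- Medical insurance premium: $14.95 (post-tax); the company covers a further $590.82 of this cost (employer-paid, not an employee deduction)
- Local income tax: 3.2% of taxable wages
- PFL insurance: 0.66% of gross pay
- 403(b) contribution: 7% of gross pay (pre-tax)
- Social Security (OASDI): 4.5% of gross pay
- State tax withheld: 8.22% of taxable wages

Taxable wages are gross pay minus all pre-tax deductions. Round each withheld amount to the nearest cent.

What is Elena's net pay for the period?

$4,914.32

403(b) contribution: $9,792.73 × 0.07 = $685.49
Taxable wages = $9,792.73 − $685.49 = $9,107.24
Local income tax: $9,107.24 × 0.032 = $291.43
State tax withheld: $9,107.24 × 0.0822 = $748.62
Federal tax withheld: $9,107.24 × 0.2738 = $2,493.56
SDI: $9,792.73 × 0.0142 = $139.06
Social Security (OASDI): $9,792.73 × 0.045 = $440.67
PFL insurance: $9,792.73 × 0.0066 = $64.63
Medical insurance premium: $14.95
(Employer's $590.82 toward medical insurance premium is not withheld from the employee.)
Total deductions = $685.49 + $291.43 + $748.62 + $2,493.56 + $139.06 + $440.67 + $64.63 + $14.95 = $4,878.41
Net pay = $9,792.73 − $4,878.41 = $4,914.32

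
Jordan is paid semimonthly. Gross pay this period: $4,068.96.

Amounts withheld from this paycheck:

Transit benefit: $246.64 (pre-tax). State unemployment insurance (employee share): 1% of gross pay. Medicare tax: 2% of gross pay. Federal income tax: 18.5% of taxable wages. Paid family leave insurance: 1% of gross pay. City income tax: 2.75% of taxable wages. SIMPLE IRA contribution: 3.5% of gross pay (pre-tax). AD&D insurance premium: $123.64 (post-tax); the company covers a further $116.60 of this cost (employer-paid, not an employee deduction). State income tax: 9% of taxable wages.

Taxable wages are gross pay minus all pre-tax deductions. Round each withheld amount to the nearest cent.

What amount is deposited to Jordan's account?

Transit benefit: $246.64
SIMPLE IRA contribution: $4,068.96 × 0.035 = $142.41
Pre-tax total = $246.64 + $142.41 = $389.05
Taxable wages = $4,068.96 − $389.05 = $3,679.91
State income tax: $3,679.91 × 0.09 = $331.19
City income tax: $3,679.91 × 0.0275 = $101.20
Federal income tax: $3,679.91 × 0.185 = $680.78
State unemployment insurance (employee share): $4,068.96 × 0.01 = $40.69
Paid family leave insurance: $4,068.96 × 0.01 = $40.69
Medicare tax: $4,068.96 × 0.02 = $81.38
AD&D insurance premium: $123.64
(Employer's $116.60 toward AD&D insurance premium is not withheld from the employee.)
Total deductions = $246.64 + $142.41 + $331.19 + $101.20 + $680.78 + $40.69 + $40.69 + $81.38 + $123.64 = $1,788.62
Net pay = $4,068.96 − $1,788.62 = $2,280.34

$2,280.34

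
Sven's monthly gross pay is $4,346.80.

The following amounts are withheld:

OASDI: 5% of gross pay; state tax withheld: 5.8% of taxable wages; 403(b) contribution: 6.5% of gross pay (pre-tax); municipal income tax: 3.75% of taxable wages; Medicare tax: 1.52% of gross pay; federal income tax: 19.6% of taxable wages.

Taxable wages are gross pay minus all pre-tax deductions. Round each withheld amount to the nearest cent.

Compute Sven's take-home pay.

$2,596.12

403(b) contribution: $4,346.80 × 0.065 = $282.54
Taxable wages = $4,346.80 − $282.54 = $4,064.26
Municipal income tax: $4,064.26 × 0.0375 = $152.41
Federal income tax: $4,064.26 × 0.196 = $796.59
State tax withheld: $4,064.26 × 0.058 = $235.73
OASDI: $4,346.80 × 0.05 = $217.34
Medicare tax: $4,346.80 × 0.0152 = $66.07
Total deductions = $282.54 + $152.41 + $796.59 + $235.73 + $217.34 + $66.07 = $1,750.68
Net pay = $4,346.80 − $1,750.68 = $2,596.12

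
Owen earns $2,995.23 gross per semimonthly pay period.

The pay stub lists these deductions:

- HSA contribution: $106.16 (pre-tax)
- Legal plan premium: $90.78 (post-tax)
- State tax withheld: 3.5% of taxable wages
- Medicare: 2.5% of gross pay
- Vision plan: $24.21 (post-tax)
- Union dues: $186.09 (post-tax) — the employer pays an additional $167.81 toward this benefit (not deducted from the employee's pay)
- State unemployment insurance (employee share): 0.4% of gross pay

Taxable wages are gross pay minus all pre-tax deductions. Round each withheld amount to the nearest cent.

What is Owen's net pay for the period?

$2,400.01

HSA contribution: $106.16
Taxable wages = $2,995.23 − $106.16 = $2,889.07
State tax withheld: $2,889.07 × 0.035 = $101.12
Medicare: $2,995.23 × 0.025 = $74.88
State unemployment insurance (employee share): $2,995.23 × 0.004 = $11.98
Legal plan premium: $90.78
Vision plan: $24.21
Union dues: $186.09
(Employer's $167.81 toward union dues is not withheld from the employee.)
Total deductions = $106.16 + $101.12 + $74.88 + $11.98 + $90.78 + $24.21 + $186.09 = $595.22
Net pay = $2,995.23 − $595.22 = $2,400.01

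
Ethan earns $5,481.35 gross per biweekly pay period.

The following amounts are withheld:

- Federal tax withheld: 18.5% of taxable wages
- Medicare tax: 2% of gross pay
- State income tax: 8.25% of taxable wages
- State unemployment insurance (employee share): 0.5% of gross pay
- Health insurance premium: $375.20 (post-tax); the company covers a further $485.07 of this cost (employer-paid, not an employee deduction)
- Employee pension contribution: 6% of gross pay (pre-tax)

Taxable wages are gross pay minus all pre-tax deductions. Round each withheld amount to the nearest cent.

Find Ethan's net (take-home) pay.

Employee pension contribution: $5,481.35 × 0.06 = $328.88
Taxable wages = $5,481.35 − $328.88 = $5,152.47
State income tax: $5,152.47 × 0.0825 = $425.08
Federal tax withheld: $5,152.47 × 0.185 = $953.21
State unemployment insurance (employee share): $5,481.35 × 0.005 = $27.41
Medicare tax: $5,481.35 × 0.02 = $109.63
Health insurance premium: $375.20
(Employer's $485.07 toward health insurance premium is not withheld from the employee.)
Total deductions = $328.88 + $425.08 + $953.21 + $27.41 + $109.63 + $375.20 = $2,219.41
Net pay = $5,481.35 − $2,219.41 = $3,261.94

$3,261.94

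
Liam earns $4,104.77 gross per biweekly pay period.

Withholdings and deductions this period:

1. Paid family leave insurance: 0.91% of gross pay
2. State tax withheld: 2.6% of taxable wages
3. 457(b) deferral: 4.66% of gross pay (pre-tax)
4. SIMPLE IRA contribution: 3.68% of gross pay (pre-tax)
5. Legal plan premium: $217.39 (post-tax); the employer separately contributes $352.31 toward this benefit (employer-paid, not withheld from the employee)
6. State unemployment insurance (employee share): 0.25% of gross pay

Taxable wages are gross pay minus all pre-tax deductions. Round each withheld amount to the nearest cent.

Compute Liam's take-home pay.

$3,399.61

SIMPLE IRA contribution: $4,104.77 × 0.0368 = $151.06
457(b) deferral: $4,104.77 × 0.0466 = $191.28
Pre-tax total = $151.06 + $191.28 = $342.34
Taxable wages = $4,104.77 − $342.34 = $3,762.43
State tax withheld: $3,762.43 × 0.026 = $97.82
Paid family leave insurance: $4,104.77 × 0.0091 = $37.35
State unemployment insurance (employee share): $4,104.77 × 0.0025 = $10.26
Legal plan premium: $217.39
(Employer's $352.31 toward legal plan premium is not withheld from the employee.)
Total deductions = $151.06 + $191.28 + $97.82 + $37.35 + $10.26 + $217.39 = $705.16
Net pay = $4,104.77 − $705.16 = $3,399.61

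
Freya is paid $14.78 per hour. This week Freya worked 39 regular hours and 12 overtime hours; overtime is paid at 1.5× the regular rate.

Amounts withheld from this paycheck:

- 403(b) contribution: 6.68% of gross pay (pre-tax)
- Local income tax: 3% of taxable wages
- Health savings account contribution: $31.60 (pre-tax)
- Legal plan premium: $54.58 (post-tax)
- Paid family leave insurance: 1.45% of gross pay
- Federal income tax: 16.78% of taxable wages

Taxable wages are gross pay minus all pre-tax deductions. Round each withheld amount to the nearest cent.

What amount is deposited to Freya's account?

Regular pay: 39 × $14.78 = $576.42
Overtime pay: 12 × $14.78 × 1.5 = $266.04
Gross pay = $576.42 + $266.04 = $842.46
403(b) contribution: $842.46 × 0.0668 = $56.28
Health savings account contribution: $31.60
Pre-tax total = $56.28 + $31.60 = $87.88
Taxable wages = $842.46 − $87.88 = $754.58
Local income tax: $754.58 × 0.03 = $22.64
Federal income tax: $754.58 × 0.1678 = $126.62
Paid family leave insurance: $842.46 × 0.0145 = $12.22
Legal plan premium: $54.58
Total deductions = $56.28 + $31.60 + $22.64 + $126.62 + $12.22 + $54.58 = $303.94
Net pay = $842.46 − $303.94 = $538.52

$538.52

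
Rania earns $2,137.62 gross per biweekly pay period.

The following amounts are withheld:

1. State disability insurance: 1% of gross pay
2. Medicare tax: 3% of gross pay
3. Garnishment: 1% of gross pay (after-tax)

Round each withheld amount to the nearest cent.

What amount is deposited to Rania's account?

$2,030.73

Medicare tax: $2,137.62 × 0.03 = $64.13
State disability insurance: $2,137.62 × 0.01 = $21.38
Garnishment: $2,137.62 × 0.01 = $21.38
Total deductions = $64.13 + $21.38 + $21.38 = $106.89
Net pay = $2,137.62 − $106.89 = $2,030.73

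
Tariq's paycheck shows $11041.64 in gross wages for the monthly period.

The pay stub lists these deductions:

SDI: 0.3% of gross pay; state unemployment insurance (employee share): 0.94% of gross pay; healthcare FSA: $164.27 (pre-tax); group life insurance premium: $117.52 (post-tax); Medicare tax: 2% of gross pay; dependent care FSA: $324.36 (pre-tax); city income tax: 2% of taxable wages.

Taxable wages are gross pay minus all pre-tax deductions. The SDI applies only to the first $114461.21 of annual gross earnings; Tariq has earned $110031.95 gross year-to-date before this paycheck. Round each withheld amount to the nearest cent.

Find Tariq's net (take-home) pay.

$9886.52

Healthcare FSA: $164.27
Dependent care FSA: $324.36
Pre-tax total = $164.27 + $324.36 = $488.63
Taxable wages = $11041.64 − $488.63 = $10553.01
City income tax: $10553.01 × 0.02 = $211.06
SDI: only $114461.21 − $110031.95 = $4429.26 of this check is subject → $4429.26 × 0.003 = $13.29
State unemployment insurance (employee share): $11041.64 × 0.0094 = $103.79
Medicare tax: $11041.64 × 0.02 = $220.83
Group life insurance premium: $117.52
Total deductions = $164.27 + $324.36 + $211.06 + $13.29 + $103.79 + $220.83 + $117.52 = $1155.12
Net pay = $11041.64 − $1155.12 = $9886.52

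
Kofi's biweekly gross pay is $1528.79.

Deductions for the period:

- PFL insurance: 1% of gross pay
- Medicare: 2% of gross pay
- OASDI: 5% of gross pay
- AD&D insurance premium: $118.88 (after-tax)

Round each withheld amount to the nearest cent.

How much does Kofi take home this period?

$1287.60

PFL insurance: $1528.79 × 0.01 = $15.29
OASDI: $1528.79 × 0.05 = $76.44
Medicare: $1528.79 × 0.02 = $30.58
AD&D insurance premium: $118.88
Total deductions = $15.29 + $76.44 + $30.58 + $118.88 = $241.19
Net pay = $1528.79 − $241.19 = $1287.60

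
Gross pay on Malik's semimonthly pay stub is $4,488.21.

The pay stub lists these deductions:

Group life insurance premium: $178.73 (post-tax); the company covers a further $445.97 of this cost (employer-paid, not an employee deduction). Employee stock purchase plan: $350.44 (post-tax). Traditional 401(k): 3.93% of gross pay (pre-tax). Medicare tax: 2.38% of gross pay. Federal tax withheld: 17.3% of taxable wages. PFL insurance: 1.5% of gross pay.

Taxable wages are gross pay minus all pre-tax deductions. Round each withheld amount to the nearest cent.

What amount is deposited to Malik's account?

$2,862.57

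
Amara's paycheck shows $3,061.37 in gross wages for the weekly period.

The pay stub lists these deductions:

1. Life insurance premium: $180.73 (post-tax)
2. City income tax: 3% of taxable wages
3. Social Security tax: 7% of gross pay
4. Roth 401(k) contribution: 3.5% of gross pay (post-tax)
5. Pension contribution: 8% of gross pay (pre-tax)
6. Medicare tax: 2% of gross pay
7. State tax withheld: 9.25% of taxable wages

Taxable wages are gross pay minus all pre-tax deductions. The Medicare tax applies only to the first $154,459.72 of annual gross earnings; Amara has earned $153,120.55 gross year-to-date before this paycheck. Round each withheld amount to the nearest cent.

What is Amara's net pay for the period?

Pension contribution: $3,061.37 × 0.08 = $244.91
Taxable wages = $3,061.37 − $244.91 = $2,816.46
City income tax: $2,816.46 × 0.03 = $84.49
State tax withheld: $2,816.46 × 0.0925 = $260.52
Social Security tax: $3,061.37 × 0.07 = $214.30
Medicare tax: only $154,459.72 − $153,120.55 = $1,339.17 of this check is subject → $1,339.17 × 0.02 = $26.78
Life insurance premium: $180.73
Roth 401(k) contribution: $3,061.37 × 0.035 = $107.15
Total deductions = $244.91 + $84.49 + $260.52 + $214.30 + $26.78 + $180.73 + $107.15 = $1,118.88
Net pay = $3,061.37 − $1,118.88 = $1,942.49

$1,942.49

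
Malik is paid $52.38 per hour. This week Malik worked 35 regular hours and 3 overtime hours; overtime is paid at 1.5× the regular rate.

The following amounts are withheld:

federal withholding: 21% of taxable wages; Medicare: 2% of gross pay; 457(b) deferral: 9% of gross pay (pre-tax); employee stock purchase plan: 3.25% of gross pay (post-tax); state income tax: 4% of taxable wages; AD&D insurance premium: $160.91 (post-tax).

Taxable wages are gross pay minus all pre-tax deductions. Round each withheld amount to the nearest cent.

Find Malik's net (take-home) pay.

$1,142.57

Regular pay: 35 × $52.38 = $1,833.30
Overtime pay: 3 × $52.38 × 1.5 = $235.71
Gross pay = $1,833.30 + $235.71 = $2,069.01
457(b) deferral: $2,069.01 × 0.09 = $186.21
Taxable wages = $2,069.01 − $186.21 = $1,882.80
Federal withholding: $1,882.80 × 0.21 = $395.39
State income tax: $1,882.80 × 0.04 = $75.31
Medicare: $2,069.01 × 0.02 = $41.38
AD&D insurance premium: $160.91
Employee stock purchase plan: $2,069.01 × 0.0325 = $67.24
Total deductions = $186.21 + $395.39 + $75.31 + $41.38 + $160.91 + $67.24 = $926.44
Net pay = $2,069.01 − $926.44 = $1,142.57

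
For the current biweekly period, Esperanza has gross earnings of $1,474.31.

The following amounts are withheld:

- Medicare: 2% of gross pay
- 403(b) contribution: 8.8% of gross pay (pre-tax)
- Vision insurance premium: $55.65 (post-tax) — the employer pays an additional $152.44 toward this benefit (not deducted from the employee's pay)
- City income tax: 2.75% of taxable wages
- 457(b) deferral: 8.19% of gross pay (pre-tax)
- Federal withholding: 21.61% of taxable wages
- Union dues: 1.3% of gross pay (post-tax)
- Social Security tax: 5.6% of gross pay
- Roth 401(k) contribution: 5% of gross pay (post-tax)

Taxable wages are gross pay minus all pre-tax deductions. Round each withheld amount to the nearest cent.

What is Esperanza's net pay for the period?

403(b) contribution: $1,474.31 × 0.088 = $129.74
457(b) deferral: $1,474.31 × 0.0819 = $120.75
Pre-tax total = $129.74 + $120.75 = $250.49
Taxable wages = $1,474.31 − $250.49 = $1,223.82
City income tax: $1,223.82 × 0.0275 = $33.66
Federal withholding: $1,223.82 × 0.2161 = $264.47
Social Security tax: $1,474.31 × 0.056 = $82.56
Medicare: $1,474.31 × 0.02 = $29.49
Union dues: $1,474.31 × 0.013 = $19.17
Roth 401(k) contribution: $1,474.31 × 0.05 = $73.72
Vision insurance premium: $55.65
(Employer's $152.44 toward vision insurance premium is not withheld from the employee.)
Total deductions = $129.74 + $120.75 + $33.66 + $264.47 + $82.56 + $29.49 + $19.17 + $73.72 + $55.65 = $809.21
Net pay = $1,474.31 − $809.21 = $665.10

$665.10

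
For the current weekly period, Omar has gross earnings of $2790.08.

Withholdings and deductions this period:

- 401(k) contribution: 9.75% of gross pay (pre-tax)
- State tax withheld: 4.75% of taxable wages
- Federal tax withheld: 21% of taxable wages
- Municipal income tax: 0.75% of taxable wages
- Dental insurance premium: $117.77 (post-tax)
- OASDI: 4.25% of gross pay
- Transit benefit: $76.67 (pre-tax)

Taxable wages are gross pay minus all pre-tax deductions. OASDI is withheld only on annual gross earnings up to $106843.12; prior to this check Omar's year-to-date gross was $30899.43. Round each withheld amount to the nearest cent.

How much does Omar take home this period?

$1558.06

401(k) contribution: $2790.08 × 0.0975 = $272.03
Transit benefit: $76.67
Pre-tax total = $272.03 + $76.67 = $348.70
Taxable wages = $2790.08 − $348.70 = $2441.38
State tax withheld: $2441.38 × 0.0475 = $115.97
Federal tax withheld: $2441.38 × 0.21 = $512.69
Municipal income tax: $2441.38 × 0.0075 = $18.31
OASDI: cap not yet reached, full $2790.08 is subject → $2790.08 × 0.0425 = $118.58
Dental insurance premium: $117.77
Total deductions = $272.03 + $76.67 + $115.97 + $512.69 + $18.31 + $118.58 + $117.77 = $1232.02
Net pay = $2790.08 − $1232.02 = $1558.06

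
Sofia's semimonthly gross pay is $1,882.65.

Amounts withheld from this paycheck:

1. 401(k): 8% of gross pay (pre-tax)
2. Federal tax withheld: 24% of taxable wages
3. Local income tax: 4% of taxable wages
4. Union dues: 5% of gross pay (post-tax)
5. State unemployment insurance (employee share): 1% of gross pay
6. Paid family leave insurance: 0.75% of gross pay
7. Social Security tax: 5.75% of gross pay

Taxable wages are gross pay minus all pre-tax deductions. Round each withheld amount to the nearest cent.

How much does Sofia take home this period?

401(k): $1,882.65 × 0.08 = $150.61
Taxable wages = $1,882.65 − $150.61 = $1,732.04
Local income tax: $1,732.04 × 0.04 = $69.28
Federal tax withheld: $1,732.04 × 0.24 = $415.69
Social Security tax: $1,882.65 × 0.0575 = $108.25
Paid family leave insurance: $1,882.65 × 0.0075 = $14.12
State unemployment insurance (employee share): $1,882.65 × 0.01 = $18.83
Union dues: $1,882.65 × 0.05 = $94.13
Total deductions = $150.61 + $69.28 + $415.69 + $108.25 + $14.12 + $18.83 + $94.13 = $870.91
Net pay = $1,882.65 − $870.91 = $1,011.74

$1,011.74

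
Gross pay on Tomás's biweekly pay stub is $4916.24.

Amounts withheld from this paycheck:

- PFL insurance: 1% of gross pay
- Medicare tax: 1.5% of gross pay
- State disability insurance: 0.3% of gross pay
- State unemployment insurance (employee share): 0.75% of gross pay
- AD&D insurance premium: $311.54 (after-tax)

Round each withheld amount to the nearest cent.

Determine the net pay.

$4430.18

PFL insurance: $4916.24 × 0.01 = $49.16
State unemployment insurance (employee share): $4916.24 × 0.0075 = $36.87
Medicare tax: $4916.24 × 0.015 = $73.74
State disability insurance: $4916.24 × 0.003 = $14.75
AD&D insurance premium: $311.54
Total deductions = $49.16 + $36.87 + $73.74 + $14.75 + $311.54 = $486.06
Net pay = $4916.24 − $486.06 = $4430.18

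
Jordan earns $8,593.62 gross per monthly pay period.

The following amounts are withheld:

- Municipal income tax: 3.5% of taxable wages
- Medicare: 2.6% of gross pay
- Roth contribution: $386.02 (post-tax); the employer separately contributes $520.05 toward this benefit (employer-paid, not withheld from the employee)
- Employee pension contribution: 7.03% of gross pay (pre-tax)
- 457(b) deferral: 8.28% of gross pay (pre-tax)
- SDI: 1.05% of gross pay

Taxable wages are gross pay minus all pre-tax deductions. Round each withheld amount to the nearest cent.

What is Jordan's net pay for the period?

457(b) deferral: $8,593.62 × 0.0828 = $711.55
Employee pension contribution: $8,593.62 × 0.0703 = $604.13
Pre-tax total = $711.55 + $604.13 = $1,315.68
Taxable wages = $8,593.62 − $1,315.68 = $7,277.94
Municipal income tax: $7,277.94 × 0.035 = $254.73
SDI: $8,593.62 × 0.0105 = $90.23
Medicare: $8,593.62 × 0.026 = $223.43
Roth contribution: $386.02
(Employer's $520.05 toward Roth contribution is not withheld from the employee.)
Total deductions = $711.55 + $604.13 + $254.73 + $90.23 + $223.43 + $386.02 = $2,270.09
Net pay = $8,593.62 − $2,270.09 = $6,323.53

$6,323.53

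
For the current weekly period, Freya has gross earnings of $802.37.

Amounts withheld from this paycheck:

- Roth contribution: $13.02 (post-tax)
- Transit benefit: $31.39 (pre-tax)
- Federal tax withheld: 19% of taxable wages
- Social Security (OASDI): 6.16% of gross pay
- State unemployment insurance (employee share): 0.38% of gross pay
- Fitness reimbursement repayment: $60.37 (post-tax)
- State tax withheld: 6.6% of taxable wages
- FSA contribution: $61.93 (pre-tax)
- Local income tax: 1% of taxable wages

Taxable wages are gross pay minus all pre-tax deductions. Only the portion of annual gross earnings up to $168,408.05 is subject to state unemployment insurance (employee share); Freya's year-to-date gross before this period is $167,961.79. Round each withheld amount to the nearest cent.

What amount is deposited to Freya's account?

$395.92

FSA contribution: $61.93
Transit benefit: $31.39
Pre-tax total = $61.93 + $31.39 = $93.32
Taxable wages = $802.37 − $93.32 = $709.05
Federal tax withheld: $709.05 × 0.19 = $134.72
Local income tax: $709.05 × 0.01 = $7.09
State tax withheld: $709.05 × 0.066 = $46.80
State unemployment insurance (employee share): only $168,408.05 − $167,961.79 = $446.26 of this check is subject → $446.26 × 0.0038 = $1.70
Social Security (OASDI): $802.37 × 0.0616 = $49.43
Fitness reimbursement repayment: $60.37
Roth contribution: $13.02
Total deductions = $61.93 + $31.39 + $134.72 + $7.09 + $46.80 + $1.70 + $49.43 + $60.37 + $13.02 = $406.45
Net pay = $802.37 − $406.45 = $395.92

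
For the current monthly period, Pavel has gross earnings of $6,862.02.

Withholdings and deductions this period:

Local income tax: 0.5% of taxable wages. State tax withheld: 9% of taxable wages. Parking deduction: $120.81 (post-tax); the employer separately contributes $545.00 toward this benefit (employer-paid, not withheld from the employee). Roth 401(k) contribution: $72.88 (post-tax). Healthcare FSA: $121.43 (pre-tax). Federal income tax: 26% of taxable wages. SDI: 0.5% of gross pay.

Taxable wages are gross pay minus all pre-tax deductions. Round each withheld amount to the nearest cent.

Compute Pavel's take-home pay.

Healthcare FSA: $121.43
Taxable wages = $6,862.02 − $121.43 = $6,740.59
State tax withheld: $6,740.59 × 0.09 = $606.65
Federal income tax: $6,740.59 × 0.26 = $1,752.55
Local income tax: $6,740.59 × 0.005 = $33.70
SDI: $6,862.02 × 0.005 = $34.31
Parking deduction: $120.81
Roth 401(k) contribution: $72.88
(Employer's $545.00 toward parking deduction is not withheld from the employee.)
Total deductions = $121.43 + $606.65 + $1,752.55 + $33.70 + $34.31 + $120.81 + $72.88 = $2,742.33
Net pay = $6,862.02 − $2,742.33 = $4,119.69

$4,119.69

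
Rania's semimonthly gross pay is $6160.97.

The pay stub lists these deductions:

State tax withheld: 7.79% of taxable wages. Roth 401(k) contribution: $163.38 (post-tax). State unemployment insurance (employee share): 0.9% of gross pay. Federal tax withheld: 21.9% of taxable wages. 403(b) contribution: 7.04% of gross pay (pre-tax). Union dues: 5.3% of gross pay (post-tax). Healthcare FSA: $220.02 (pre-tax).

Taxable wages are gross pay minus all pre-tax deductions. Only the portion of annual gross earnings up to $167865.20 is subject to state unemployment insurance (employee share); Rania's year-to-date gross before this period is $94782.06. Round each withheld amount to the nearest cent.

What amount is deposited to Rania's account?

$3326.77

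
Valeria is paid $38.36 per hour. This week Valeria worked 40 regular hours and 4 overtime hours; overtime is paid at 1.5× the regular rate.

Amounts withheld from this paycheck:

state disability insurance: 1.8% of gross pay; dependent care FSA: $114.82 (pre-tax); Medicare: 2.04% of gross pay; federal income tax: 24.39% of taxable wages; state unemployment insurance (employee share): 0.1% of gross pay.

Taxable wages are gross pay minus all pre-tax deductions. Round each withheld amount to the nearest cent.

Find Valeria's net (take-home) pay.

$1,177.85

Regular pay: 40 × $38.36 = $1,534.40
Overtime pay: 4 × $38.36 × 1.5 = $230.16
Gross pay = $1,534.40 + $230.16 = $1,764.56
Dependent care FSA: $114.82
Taxable wages = $1,764.56 − $114.82 = $1,649.74
Federal income tax: $1,649.74 × 0.2439 = $402.37
State unemployment insurance (employee share): $1,764.56 × 0.001 = $1.76
Medicare: $1,764.56 × 0.0204 = $36.00
State disability insurance: $1,764.56 × 0.018 = $31.76
Total deductions = $114.82 + $402.37 + $1.76 + $36.00 + $31.76 = $586.71
Net pay = $1,764.56 − $586.71 = $1,177.85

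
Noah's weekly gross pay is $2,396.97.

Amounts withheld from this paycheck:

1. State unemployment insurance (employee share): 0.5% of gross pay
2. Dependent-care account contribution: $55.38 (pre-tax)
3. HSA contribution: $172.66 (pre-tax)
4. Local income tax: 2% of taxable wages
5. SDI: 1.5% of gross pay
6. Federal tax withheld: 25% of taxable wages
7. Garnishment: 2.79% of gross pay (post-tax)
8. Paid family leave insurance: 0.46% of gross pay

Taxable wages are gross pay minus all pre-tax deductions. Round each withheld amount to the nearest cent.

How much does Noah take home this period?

Dependent-care account contribution: $55.38
HSA contribution: $172.66
Pre-tax total = $55.38 + $172.66 = $228.04
Taxable wages = $2,396.97 − $228.04 = $2,168.93
Federal tax withheld: $2,168.93 × 0.25 = $542.23
Local income tax: $2,168.93 × 0.02 = $43.38
Paid family leave insurance: $2,396.97 × 0.0046 = $11.03
SDI: $2,396.97 × 0.015 = $35.95
State unemployment insurance (employee share): $2,396.97 × 0.005 = $11.98
Garnishment: $2,396.97 × 0.0279 = $66.88
Total deductions = $55.38 + $172.66 + $542.23 + $43.38 + $11.03 + $35.95 + $11.98 + $66.88 = $939.49
Net pay = $2,396.97 − $939.49 = $1,457.48

$1,457.48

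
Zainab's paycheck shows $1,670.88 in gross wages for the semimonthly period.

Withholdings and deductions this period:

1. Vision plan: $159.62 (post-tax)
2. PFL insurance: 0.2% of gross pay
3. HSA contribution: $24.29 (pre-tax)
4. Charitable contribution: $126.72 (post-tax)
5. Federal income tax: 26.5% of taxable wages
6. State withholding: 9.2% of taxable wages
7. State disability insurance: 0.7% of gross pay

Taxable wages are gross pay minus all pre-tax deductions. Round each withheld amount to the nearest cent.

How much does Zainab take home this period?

HSA contribution: $24.29
Taxable wages = $1,670.88 − $24.29 = $1,646.59
Federal income tax: $1,646.59 × 0.265 = $436.35
State withholding: $1,646.59 × 0.092 = $151.49
PFL insurance: $1,670.88 × 0.002 = $3.34
State disability insurance: $1,670.88 × 0.007 = $11.70
Charitable contribution: $126.72
Vision plan: $159.62
Total deductions = $24.29 + $436.35 + $151.49 + $3.34 + $11.70 + $126.72 + $159.62 = $913.51
Net pay = $1,670.88 − $913.51 = $757.37

$757.37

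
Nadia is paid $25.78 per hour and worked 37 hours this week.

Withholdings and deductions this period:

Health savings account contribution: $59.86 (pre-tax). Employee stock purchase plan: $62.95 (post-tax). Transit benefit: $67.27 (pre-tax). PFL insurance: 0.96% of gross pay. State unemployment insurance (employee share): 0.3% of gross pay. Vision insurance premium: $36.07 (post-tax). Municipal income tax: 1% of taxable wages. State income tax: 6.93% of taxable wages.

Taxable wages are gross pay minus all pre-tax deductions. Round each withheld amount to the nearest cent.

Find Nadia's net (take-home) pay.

Gross pay: 37 × $25.78 = $953.86
Transit benefit: $67.27
Health savings account contribution: $59.86
Pre-tax total = $67.27 + $59.86 = $127.13
Taxable wages = $953.86 − $127.13 = $826.73
State income tax: $826.73 × 0.0693 = $57.29
Municipal income tax: $826.73 × 0.01 = $8.27
State unemployment insurance (employee share): $953.86 × 0.003 = $2.86
PFL insurance: $953.86 × 0.0096 = $9.16
Vision insurance premium: $36.07
Employee stock purchase plan: $62.95
Total deductions = $67.27 + $59.86 + $57.29 + $8.27 + $2.86 + $9.16 + $36.07 + $62.95 = $303.73
Net pay = $953.86 − $303.73 = $650.13

$650.13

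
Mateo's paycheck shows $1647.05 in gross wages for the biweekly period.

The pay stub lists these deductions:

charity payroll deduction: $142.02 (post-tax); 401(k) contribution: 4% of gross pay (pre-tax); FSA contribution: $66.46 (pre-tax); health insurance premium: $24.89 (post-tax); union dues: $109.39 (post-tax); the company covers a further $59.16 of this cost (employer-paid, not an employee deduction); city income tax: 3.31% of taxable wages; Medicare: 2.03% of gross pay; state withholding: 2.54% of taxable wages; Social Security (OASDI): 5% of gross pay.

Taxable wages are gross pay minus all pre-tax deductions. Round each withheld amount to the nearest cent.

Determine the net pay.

401(k) contribution: $1647.05 × 0.04 = $65.88
FSA contribution: $66.46
Pre-tax total = $65.88 + $66.46 = $132.34
Taxable wages = $1647.05 − $132.34 = $1514.71
City income tax: $1514.71 × 0.0331 = $50.14
State withholding: $1514.71 × 0.0254 = $38.47
Social Security (OASDI): $1647.05 × 0.05 = $82.35
Medicare: $1647.05 × 0.0203 = $33.44
Union dues: $109.39
Health insurance premium: $24.89
Charity payroll deduction: $142.02
(Employer's $59.16 toward union dues is not withheld from the employee.)
Total deductions = $65.88 + $66.46 + $50.14 + $38.47 + $82.35 + $33.44 + $109.39 + $24.89 + $142.02 = $613.04
Net pay = $1647.05 − $613.04 = $1034.01

$1034.01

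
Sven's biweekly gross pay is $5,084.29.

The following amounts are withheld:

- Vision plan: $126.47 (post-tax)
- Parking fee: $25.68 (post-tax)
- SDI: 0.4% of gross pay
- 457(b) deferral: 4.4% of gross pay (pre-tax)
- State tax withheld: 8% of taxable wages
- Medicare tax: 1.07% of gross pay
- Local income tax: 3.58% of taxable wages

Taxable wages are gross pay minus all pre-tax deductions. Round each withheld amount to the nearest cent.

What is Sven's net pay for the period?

$4,070.83

457(b) deferral: $5,084.29 × 0.044 = $223.71
Taxable wages = $5,084.29 − $223.71 = $4,860.58
State tax withheld: $4,860.58 × 0.08 = $388.85
Local income tax: $4,860.58 × 0.0358 = $174.01
SDI: $5,084.29 × 0.004 = $20.34
Medicare tax: $5,084.29 × 0.0107 = $54.40
Vision plan: $126.47
Parking fee: $25.68
Total deductions = $223.71 + $388.85 + $174.01 + $20.34 + $54.40 + $126.47 + $25.68 = $1,013.46
Net pay = $5,084.29 − $1,013.46 = $4,070.83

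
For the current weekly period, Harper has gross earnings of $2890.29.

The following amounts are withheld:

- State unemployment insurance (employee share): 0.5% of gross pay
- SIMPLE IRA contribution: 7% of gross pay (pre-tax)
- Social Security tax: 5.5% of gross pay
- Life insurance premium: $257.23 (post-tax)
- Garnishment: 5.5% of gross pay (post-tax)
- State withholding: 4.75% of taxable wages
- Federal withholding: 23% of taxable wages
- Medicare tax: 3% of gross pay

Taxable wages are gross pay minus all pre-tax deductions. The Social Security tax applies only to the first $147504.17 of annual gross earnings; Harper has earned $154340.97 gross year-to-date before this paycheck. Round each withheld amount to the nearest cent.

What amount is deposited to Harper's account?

$1424.70

SIMPLE IRA contribution: $2890.29 × 0.07 = $202.32
Taxable wages = $2890.29 − $202.32 = $2687.97
State withholding: $2687.97 × 0.0475 = $127.68
Federal withholding: $2687.97 × 0.23 = $618.23
Medicare tax: $2890.29 × 0.03 = $86.71
Social Security tax: annual cap $147504.17 already reached (YTD $154340.97), so $0.00
State unemployment insurance (employee share): $2890.29 × 0.005 = $14.45
Garnishment: $2890.29 × 0.055 = $158.97
Life insurance premium: $257.23
Total deductions = $202.32 + $127.68 + $618.23 + $86.71 + $0.00 + $14.45 + $158.97 + $257.23 = $1465.59
Net pay = $2890.29 − $1465.59 = $1424.70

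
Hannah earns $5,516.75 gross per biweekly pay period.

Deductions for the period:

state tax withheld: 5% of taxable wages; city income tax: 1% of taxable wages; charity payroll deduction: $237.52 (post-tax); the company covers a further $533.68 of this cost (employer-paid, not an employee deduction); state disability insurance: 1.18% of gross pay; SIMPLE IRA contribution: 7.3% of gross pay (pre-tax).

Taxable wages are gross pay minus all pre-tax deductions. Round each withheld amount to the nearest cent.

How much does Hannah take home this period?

SIMPLE IRA contribution: $5,516.75 × 0.073 = $402.72
Taxable wages = $5,516.75 − $402.72 = $5,114.03
City income tax: $5,114.03 × 0.01 = $51.14
State tax withheld: $5,114.03 × 0.05 = $255.70
State disability insurance: $5,516.75 × 0.0118 = $65.10
Charity payroll deduction: $237.52
(Employer's $533.68 toward charity payroll deduction is not withheld from the employee.)
Total deductions = $402.72 + $51.14 + $255.70 + $65.10 + $237.52 = $1,012.18
Net pay = $5,516.75 − $1,012.18 = $4,504.57

$4,504.57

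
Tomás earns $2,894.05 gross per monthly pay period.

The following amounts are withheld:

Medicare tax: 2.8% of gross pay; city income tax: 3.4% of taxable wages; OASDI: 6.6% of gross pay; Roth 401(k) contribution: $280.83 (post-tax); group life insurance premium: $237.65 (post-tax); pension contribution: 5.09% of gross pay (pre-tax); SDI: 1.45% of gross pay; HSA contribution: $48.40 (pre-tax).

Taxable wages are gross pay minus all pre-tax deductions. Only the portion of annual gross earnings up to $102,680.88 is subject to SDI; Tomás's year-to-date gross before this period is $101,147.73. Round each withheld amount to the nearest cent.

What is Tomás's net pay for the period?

$1,793.85

Pension contribution: $2,894.05 × 0.0509 = $147.31
HSA contribution: $48.40
Pre-tax total = $147.31 + $48.40 = $195.71
Taxable wages = $2,894.05 − $195.71 = $2,698.34
City income tax: $2,698.34 × 0.034 = $91.74
SDI: only $102,680.88 − $101,147.73 = $1,533.15 of this check is subject → $1,533.15 × 0.0145 = $22.23
OASDI: $2,894.05 × 0.066 = $191.01
Medicare tax: $2,894.05 × 0.028 = $81.03
Roth 401(k) contribution: $280.83
Group life insurance premium: $237.65
Total deductions = $147.31 + $48.40 + $91.74 + $22.23 + $191.01 + $81.03 + $280.83 + $237.65 = $1,100.20
Net pay = $2,894.05 − $1,100.20 = $1,793.85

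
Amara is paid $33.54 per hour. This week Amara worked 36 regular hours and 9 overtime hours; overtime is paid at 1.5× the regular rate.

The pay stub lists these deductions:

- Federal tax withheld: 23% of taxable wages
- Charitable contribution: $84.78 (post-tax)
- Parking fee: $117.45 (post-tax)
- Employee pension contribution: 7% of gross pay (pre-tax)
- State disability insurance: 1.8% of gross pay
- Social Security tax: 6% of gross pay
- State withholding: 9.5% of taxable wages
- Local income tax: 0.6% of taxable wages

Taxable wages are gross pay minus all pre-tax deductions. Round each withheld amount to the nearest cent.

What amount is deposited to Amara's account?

$701.23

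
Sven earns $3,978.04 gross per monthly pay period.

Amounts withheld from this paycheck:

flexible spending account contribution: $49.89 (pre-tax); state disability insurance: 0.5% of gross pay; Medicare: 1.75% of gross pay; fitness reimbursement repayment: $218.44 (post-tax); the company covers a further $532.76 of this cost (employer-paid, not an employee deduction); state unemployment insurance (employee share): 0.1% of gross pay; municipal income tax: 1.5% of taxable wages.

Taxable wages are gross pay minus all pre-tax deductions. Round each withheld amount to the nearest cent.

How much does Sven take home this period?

$3,557.30

Flexible spending account contribution: $49.89
Taxable wages = $3,978.04 − $49.89 = $3,928.15
Municipal income tax: $3,928.15 × 0.015 = $58.92
Medicare: $3,978.04 × 0.0175 = $69.62
State disability insurance: $3,978.04 × 0.005 = $19.89
State unemployment insurance (employee share): $3,978.04 × 0.001 = $3.98
Fitness reimbursement repayment: $218.44
(Employer's $532.76 toward fitness reimbursement repayment is not withheld from the employee.)
Total deductions = $49.89 + $58.92 + $69.62 + $19.89 + $3.98 + $218.44 = $420.74
Net pay = $3,978.04 − $420.74 = $3,557.30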